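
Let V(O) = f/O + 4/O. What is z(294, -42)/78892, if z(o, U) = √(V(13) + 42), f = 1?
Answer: √7163/1025596 ≈ 8.2522e-5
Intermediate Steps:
V(O) = 5/O (V(O) = 1/O + 4/O = 5/O)
z(o, U) = √7163/13 (z(o, U) = √(5/13 + 42) = √(551/13) = √7163/13)
z(294, -42)/78892 = (√7163/13)/78892 = (√7163/13)*(1/78892) = √7163/1025596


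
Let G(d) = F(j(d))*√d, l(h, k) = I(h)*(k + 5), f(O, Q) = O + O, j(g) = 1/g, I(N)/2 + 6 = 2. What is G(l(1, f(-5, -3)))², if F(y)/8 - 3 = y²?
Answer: 23049601/1000 ≈ 23050.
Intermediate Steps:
I(N) = -8 (I(N) = -12 + 2*2 = -12 + 4 = -8)
F(y) = 24 + 8*y²
f(O, Q) = 2*O
l(h, k) = -40 - 8*k (l(h, k) = -8*(k + 5) = -8*(5 + k) = -40 - 8*k)
G(d) = √d*(24 + 8/d²) (G(d) = (24 + 8*(1/d)²)*√d = (24 + 8/d²)*√d = √d*(24 + 8/d²))
G(l(1, f(-5, -3)))² = (8*(1 + 3*(-40 - 16*(-5))²)/(-40 - 16*(-5))^(3/2))² = (8*(1 + 3*(-40 - 8*(-10))²)/(-40 - 8*(-10))^(3/2))² = (8*(1 + 3*(-40 + 80)²)/(-40 + 80)^(3/2))² = (8*(1 + 3*40²)/40^(3/2))² = (8*(√10/800)*(1 + 3*1600))² = (8*(√10/800)*(1 + 4800))² = (8*(√10/800)*4801)² = (4801*√10/100)² = 23049601/1000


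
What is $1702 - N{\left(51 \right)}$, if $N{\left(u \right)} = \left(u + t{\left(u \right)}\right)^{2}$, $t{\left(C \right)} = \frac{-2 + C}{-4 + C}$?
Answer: $- \frac{2223198}{2209} \approx -1006.4$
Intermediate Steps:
$t{\left(C \right)} = \frac{-2 + C}{-4 + C}$
$N{\left(u \right)} = \left(u + \frac{-2 + u}{-4 + u}\right)^{2}$
$1702 - N{\left(51 \right)} = 1702 - \frac{\left(-2 + 51 + 51 \left(-4 + 51\right)\right)^{2}}{\left(-4 + 51\right)^{2}} = 1702 - \frac{\left(-2 + 51 + 51 \cdot 47\right)^{2}}{2209} = 1702 - \frac{\left(-2 + 51 + 2397\right)^{2}}{2209} = 1702 - \frac{2446^{2}}{2209} = 1702 - \frac{1}{2209} \cdot 5982916 = 1702 - \frac{5982916}{2209} = - \frac{2223198}{2209}$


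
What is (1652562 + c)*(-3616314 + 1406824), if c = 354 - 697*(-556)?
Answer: -4508349451520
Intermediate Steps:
c = 387886 (c = 354 + 387532 = 387886)
(1652562 + c)*(-3616314 + 1406824) = (1652562 + 387886)*(-3616314 + 1406824) = 2040448*(-2209490) = -4508349451520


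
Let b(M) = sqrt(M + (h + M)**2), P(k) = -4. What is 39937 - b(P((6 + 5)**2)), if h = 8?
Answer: 39937 - 2*sqrt(3) ≈ 39934.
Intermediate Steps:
b(M) = sqrt(M + (8 + M)**2)
39937 - b(P((6 + 5)**2)) = 39937 - sqrt(-4 + (8 - 4)**2) = 39937 - sqrt(-4 + 4**2) = 39937 - sqrt(-4 + 16) = 39937 - sqrt(12) = 39937 - 2*sqrt(3)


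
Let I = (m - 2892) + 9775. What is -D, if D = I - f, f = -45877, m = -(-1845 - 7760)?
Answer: -62365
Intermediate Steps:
m = 9605 (m = -1*(-9605) = 9605)
I = 16488 (I = (9605 - 2892) + 9775 = 6713 + 9775 = 16488)
D = 62365 (D = 16488 - 1*(-45877) = 16488 + 45877 = 62365)
-D = -1*62365 = -62365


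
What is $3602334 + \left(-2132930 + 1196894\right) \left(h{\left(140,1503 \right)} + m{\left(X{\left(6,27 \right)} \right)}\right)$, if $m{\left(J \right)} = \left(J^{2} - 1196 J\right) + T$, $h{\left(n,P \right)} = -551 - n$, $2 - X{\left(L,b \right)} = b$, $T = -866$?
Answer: $-27111488514$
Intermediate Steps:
$X{\left(L,b \right)} = 2 - b$
$m{\left(J \right)} = -866 + J^{2} - 1196 J$ ($m{\left(J \right)} = \left(J^{2} - 1196 J\right) - 866 = -866 + J^{2} - 1196 J$)
$3602334 + \left(-2132930 + 1196894\right) \left(h{\left(140,1503 \right)} + m{\left(X{\left(6,27 \right)} \right)}\right) = 3602334 + \left(-2132930 + 1196894\right) \left(\left(-551 - 140\right) - \left(866 - \left(2 - 27\right)^{2} + 1196 \left(2 - 27\right)\right)\right) = 3602334 - 936036 \left(\left(-551 - 140\right) - \left(866 - \left(2 - 27\right)^{2} + 1196 \left(2 - 27\right)\right)\right) = 3602334 - 936036 \left(-691 - \left(-29034 - 625\right)\right) = 3602334 - 936036 \left(-691 + \left(-866 + 625 + 29900\right)\right) = 3602334 - 936036 \left(-691 + 29659\right) = 3602334 - 27115090848 = -27111488514$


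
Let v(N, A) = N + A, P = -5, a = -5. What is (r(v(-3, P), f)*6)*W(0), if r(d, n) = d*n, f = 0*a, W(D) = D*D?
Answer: 0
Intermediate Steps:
W(D) = D²
f = 0 (f = 0*(-5) = 0)
v(N, A) = A + N
(r(v(-3, P), f)*6)*W(0) = (((-5 - 3)*0)*6)*0² = (-8*0*6)*0 = (0*6)*0 = 0*0 = 0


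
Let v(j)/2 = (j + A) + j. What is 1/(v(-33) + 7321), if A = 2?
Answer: 1/7193 ≈ 0.00013902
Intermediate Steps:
v(j) = 4 + 4*j (v(j) = 2*((j + 2) + j) = 2*((2 + j) + j) = 2*(2 + 2*j) = 4 + 4*j)
1/(v(-33) + 7321) = 1/((4 + 4*(-33)) + 7321) = 1/((4 - 132) + 7321) = 1/(-128 + 7321) = 1/7193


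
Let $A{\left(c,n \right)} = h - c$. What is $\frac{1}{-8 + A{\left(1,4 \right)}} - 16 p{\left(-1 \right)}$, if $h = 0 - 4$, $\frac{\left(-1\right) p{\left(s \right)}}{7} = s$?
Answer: $- \frac{1457}{13} \approx -112.08$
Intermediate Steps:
$p{\left(s \right)} = - 7 s$
$h = -4$ ($h = 0 - 4 = -4$)
$A{\left(c,n \right)} = -4 - c$
$\frac{1}{-8 + A{\left(1,4 \right)}} - 16 p{\left(-1 \right)} = \frac{1}{-8 - 5} - 16 \left(\left(-7\right) \left(-1\right)\right) = \frac{1}{-8 - 5} - 112 = \frac{1}{-13} - 112 = - \frac{1}{13} - 112 = - \frac{1457}{13}$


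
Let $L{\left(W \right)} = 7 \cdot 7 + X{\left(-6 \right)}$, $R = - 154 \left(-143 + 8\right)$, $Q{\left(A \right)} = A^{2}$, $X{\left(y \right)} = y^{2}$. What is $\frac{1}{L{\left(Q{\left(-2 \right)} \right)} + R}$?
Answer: $\frac{1}{20875} \approx 4.7904 \cdot 10^{-5}$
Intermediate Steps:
$R = 20790$ ($R = \left(-154\right) \left(-135\right) = 20790$)
$L{\left(W \right)} = 85$ ($L{\left(W \right)} = 7 \cdot 7 + \left(-6\right)^{2} = 49 + 36 = 85$)
$\frac{1}{L{\left(Q{\left(-2 \right)} \right)} + R} = \frac{1}{85 + 20790} = \frac{1}{20875}$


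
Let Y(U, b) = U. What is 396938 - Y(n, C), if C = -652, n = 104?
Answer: 396834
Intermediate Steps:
396938 - Y(n, C) = 396938 - 1*104 = 396938 - 104 = 396834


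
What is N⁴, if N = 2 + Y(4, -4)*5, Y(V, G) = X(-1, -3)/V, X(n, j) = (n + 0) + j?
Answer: 81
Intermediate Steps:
X(n, j) = j + n (X(n, j) = n + j = j + n)
Y(V, G) = -4/V (Y(V, G) = (-3 - 1)/V = -4/V)
N = -3 (N = 2 - 4/4*5 = 2 - 4*¼*5 = 2 - 1*5 = 2 - 5 = -3)
N⁴ = (-3)⁴ = 81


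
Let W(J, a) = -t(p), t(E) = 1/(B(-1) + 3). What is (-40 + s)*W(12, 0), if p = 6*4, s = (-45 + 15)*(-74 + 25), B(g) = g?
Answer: -715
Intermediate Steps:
s = 1470 (s = -30*(-49) = 1470)
p = 24
t(E) = ½ (t(E) = 1/(-1 + 3) = 1/2 = ½)
W(J, a) = -½ (W(J, a) = -1*½ = -½)
(-40 + s)*W(12, 0) = (-40 + 1470)*(-½) = 1430*(-½) = -715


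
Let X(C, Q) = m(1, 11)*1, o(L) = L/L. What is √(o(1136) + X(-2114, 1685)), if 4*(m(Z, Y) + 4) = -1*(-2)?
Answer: I*√10/2 ≈ 1.5811*I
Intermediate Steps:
m(Z, Y) = -7/2 (m(Z, Y) = -4 + (-1*(-2))/4 = -4 + (¼)*2 = -4 + ½ = -7/2)
o(L) = 1
X(C, Q) = -7/2 (X(C, Q) = -7/2*1 = -7/2)
√(o(1136) + X(-2114, 1685)) = √(1 - 7/2) = √(-5/2) = I*√10/2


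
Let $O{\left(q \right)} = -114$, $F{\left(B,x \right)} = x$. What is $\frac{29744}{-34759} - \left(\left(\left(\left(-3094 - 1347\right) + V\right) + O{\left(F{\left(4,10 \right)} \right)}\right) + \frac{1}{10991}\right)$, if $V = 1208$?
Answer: $\frac{1278348106580}{382036169} \approx 3346.1$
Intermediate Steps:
$\frac{29744}{-34759} - \left(\left(\left(\left(-3094 - 1347\right) + V\right) + O{\left(F{\left(4,10 \right)} \right)}\right) + \frac{1}{10991}\right) = \frac{29744}{-34759} - \left(\left(\left(\left(-3094 - 1347\right) + 1208\right) - 114\right) + \frac{1}{10991}\right) = 29744 \left(- \frac{1}{34759}\right) - \left(\left(\left(-4441 + 1208\right) - 114\right) + \frac{1}{10991}\right) = - \frac{29744}{34759} - \left(\left(-3233 - 114\right) + \frac{1}{10991}\right) = - \frac{29744}{34759} - \left(-3347 + \frac{1}{10991}\right) = - \frac{29744}{34759} - - \frac{36786876}{10991} = - \frac{29744}{34759} + \frac{36786876}{10991} = \frac{1278348106580}{382036169}$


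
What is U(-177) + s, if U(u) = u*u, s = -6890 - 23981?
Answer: 458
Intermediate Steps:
s = -30871
U(u) = u²
U(-177) + s = (-177)² - 30871 = 31329 - 30871 = 458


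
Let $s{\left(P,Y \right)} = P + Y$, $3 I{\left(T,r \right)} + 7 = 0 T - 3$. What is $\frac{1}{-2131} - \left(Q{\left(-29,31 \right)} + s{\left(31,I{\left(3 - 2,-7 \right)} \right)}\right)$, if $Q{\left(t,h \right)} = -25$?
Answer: $- \frac{17051}{6393} \approx -2.6671$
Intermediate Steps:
$I{\left(T,r \right)} = - \frac{10}{3}$ ($I{\left(T,r \right)} = - \frac{7}{3} + \frac{0 T - 3}{3} = - \frac{7}{3} + \frac{0 - 3}{3} = - \frac{7}{3} + \frac{1}{3} \left(-3\right) = - \frac{7}{3} - 1 = - \frac{10}{3}$)
$\frac{1}{-2131} - \left(Q{\left(-29,31 \right)} + s{\left(31,I{\left(3 - 2,-7 \right)} \right)}\right) = \frac{1}{-2131} - \left(-25 + \left(31 - \frac{10}{3}\right)\right) = - \frac{1}{2131} - \left(-25 + \frac{83}{3}\right) = - \frac{1}{2131} - \frac{8}{3} = - \frac{17051}{6393}$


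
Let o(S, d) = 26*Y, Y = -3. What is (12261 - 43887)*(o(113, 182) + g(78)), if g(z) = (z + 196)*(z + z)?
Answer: -1349354916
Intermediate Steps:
o(S, d) = -78 (o(S, d) = 26*(-3) = -78)
g(z) = 2*z*(196 + z) (g(z) = (196 + z)*(2*z) = 2*z*(196 + z))
(12261 - 43887)*(o(113, 182) + g(78)) = (12261 - 43887)*(-78 + 2*78*(196 + 78)) = -31626*(-78 + 2*78*274) = -31626*(-78 + 42744) = -31626*42666 = -1349354916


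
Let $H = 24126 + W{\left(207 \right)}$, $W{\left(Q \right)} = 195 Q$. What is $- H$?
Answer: $-64491$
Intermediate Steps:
$H = 64491$ ($H = 24126 + 195 \cdot 207 = 24126 + 40365 = 64491$)
$- H = \left(-1\right) 64491 = -64491$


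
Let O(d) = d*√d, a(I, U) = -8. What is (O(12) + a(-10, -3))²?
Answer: 1792 - 384*√3 ≈ 1126.9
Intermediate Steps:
O(d) = d^(3/2)
(O(12) + a(-10, -3))² = (12^(3/2) - 8)² = (24*√3 - 8)² = (-8 + 24*√3)²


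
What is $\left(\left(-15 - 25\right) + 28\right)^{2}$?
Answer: $144$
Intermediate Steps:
$\left(\left(-15 - 25\right) + 28\right)^{2} = \left(-40 + 28\right)^{2} = \left(-12\right)^{2} = 144$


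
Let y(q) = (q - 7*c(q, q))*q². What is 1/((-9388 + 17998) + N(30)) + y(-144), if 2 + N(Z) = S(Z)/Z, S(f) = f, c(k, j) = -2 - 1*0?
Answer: -23207109119/8609 ≈ -2.6957e+6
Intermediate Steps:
c(k, j) = -2 (c(k, j) = -2 + 0 = -2)
N(Z) = -1 (N(Z) = -2 + Z/Z = -2 + 1 = -1)
y(q) = q²*(14 + q) (y(q) = (q - 7*(-2))*q² = (q + 14)*q² = (14 + q)*q² = q²*(14 + q))
1/((-9388 + 17998) + N(30)) + y(-144) = 1/((-9388 + 17998) - 1) + (-144)²*(14 - 144) = 1/(8610 - 1) + 20736*(-130) = 1/8609 - 2695680 = -23207109119/8609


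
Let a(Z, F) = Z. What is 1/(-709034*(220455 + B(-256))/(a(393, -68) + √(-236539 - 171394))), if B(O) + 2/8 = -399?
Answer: -786/312054017291 - 2*I*√407933/312054017291 ≈ -2.5188e-9 - 4.0935e-9*I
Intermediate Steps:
B(O) = -1597/4 (B(O) = -¼ - 399 = -1597/4)
1/(-709034*(220455 + B(-256))/(a(393, -68) + √(-236539 - 171394))) = 1/(-709034*(220455 - 1597/4)/(393 + √(-236539 - 171394))) = 1/(-709034*880223/(4*(393 + √(-407933)))) = 1/(-709034*880223/(4*(393 + I*√407933))) = 1/(-709034/(1572/880223 + 4*I*√407933/880223)) = -786/312054017291 - 2*I*√407933/312054017291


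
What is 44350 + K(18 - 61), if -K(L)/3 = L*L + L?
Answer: 38932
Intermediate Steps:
K(L) = -3*L - 3*L² (K(L) = -3*(L*L + L) = -3*(L² + L) = -3*(L + L²) = -3*L - 3*L²)
44350 + K(18 - 61) = 44350 - 3*(18 - 61)*(1 + (18 - 61)) = 44350 - 3*(-43)*(1 - 43) = 44350 - 3*(-43)*(-42) = 44350 - 5418 = 38932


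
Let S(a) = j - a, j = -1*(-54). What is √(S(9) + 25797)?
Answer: √25842 ≈ 160.75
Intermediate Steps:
j = 54
S(a) = 54 - a
√(S(9) + 25797) = √((54 - 1*9) + 25797) = √((54 - 9) + 25797) = √(45 + 25797) = √25842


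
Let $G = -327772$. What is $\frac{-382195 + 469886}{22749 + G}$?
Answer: $- \frac{87691}{305023} \approx -0.28749$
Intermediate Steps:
$\frac{-382195 + 469886}{22749 + G} = \frac{-382195 + 469886}{22749 - 327772} = \frac{87691}{-305023} = 87691 \left(- \frac{1}{305023}\right) = - \frac{87691}{305023}$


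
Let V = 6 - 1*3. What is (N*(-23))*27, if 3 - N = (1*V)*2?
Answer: 1863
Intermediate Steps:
V = 3 (V = 6 - 3 = 3)
N = -3 (N = 3 - 1*3*2 = 3 - 3*2 = 3 - 1*6 = 3 - 6 = -3)
(N*(-23))*27 = -3*(-23)*27 = 69*27 = 1863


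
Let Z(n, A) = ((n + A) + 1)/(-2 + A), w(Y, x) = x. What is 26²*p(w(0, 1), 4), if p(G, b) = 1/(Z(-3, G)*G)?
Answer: 676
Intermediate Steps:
Z(n, A) = (1 + A + n)/(-2 + A) (Z(n, A) = ((A + n) + 1)/(-2 + A) = (1 + A + n)/(-2 + A))
p(G, b) = 1/G (p(G, b) = 1/(((1 + G - 3)/(-2 + G))*G) = 1/(((-2 + G)/(-2 + G))*G) = 1/(1*G) = 1/G)
26²*p(w(0, 1), 4) = 26²/1 = 676*1 = 676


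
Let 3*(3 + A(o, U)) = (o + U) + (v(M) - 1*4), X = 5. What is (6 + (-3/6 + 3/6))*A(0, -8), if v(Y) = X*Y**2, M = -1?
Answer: -32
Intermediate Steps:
v(Y) = 5*Y**2
A(o, U) = -8/3 + U/3 + o/3 (A(o, U) = -3 + ((o + U) + (5*(-1)**2 - 1*4))/3 = -3 + ((U + o) + (5*1 - 4))/3 = -3 + ((U + o) + (5 - 4))/3 = -3 + ((U + o) + 1)/3 = -3 + (1 + U + o)/3 = -3 + (1/3 + U/3 + o/3) = -8/3 + U/3 + o/3)
(6 + (-3/6 + 3/6))*A(0, -8) = (6 + (-3/6 + 3/6))*(-8/3 + (1/3)*(-8) + (1/3)*0) = (6 + (-3*1/6 + 3*(1/6)))*(-8/3 - 8/3 + 0) = (6 + (-1/2 + 1/2))*(-16/3) = (6 + 0)*(-16/3) = 6*(-16/3) = -32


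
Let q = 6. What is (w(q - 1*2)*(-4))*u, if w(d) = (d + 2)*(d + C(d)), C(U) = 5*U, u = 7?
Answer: -4032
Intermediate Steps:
w(d) = 6*d*(2 + d) (w(d) = (d + 2)*(d + 5*d) = (2 + d)*(6*d) = 6*d*(2 + d))
(w(q - 1*2)*(-4))*u = ((6*(6 - 1*2)*(2 + (6 - 1*2)))*(-4))*7 = ((6*(6 - 2)*(2 + (6 - 2)))*(-4))*7 = ((6*4*(2 + 4))*(-4))*7 = ((6*4*6)*(-4))*7 = (144*(-4))*7 = -576*7 = -4032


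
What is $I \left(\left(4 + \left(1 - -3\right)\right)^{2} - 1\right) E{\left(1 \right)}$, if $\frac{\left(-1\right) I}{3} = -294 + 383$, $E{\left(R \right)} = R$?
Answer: $-16821$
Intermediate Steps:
$I = -267$ ($I = - 3 \left(-294 + 383\right) = \left(-3\right) 89 = -267$)
$I \left(\left(4 + \left(1 - -3\right)\right)^{2} - 1\right) E{\left(1 \right)} = - 267 \left(\left(4 + \left(1 - -3\right)\right)^{2} - 1\right) 1 = - 267 \left(\left(4 + \left(1 + 3\right)\right)^{2} - 1\right) 1 = - 267 \left(\left(4 + 4\right)^{2} - 1\right) 1 = - 267 \left(8^{2} - 1\right) 1 = - 267 \left(64 - 1\right) 1 = - 267 \cdot 63 \cdot 1 = \left(-267\right) 63 = -16821$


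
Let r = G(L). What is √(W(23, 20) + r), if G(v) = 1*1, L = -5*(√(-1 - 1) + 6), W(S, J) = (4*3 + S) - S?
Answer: √13 ≈ 3.6056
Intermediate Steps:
W(S, J) = 12 (W(S, J) = (12 + S) - S = 12)
L = -30 - 5*I*√2 (L = -5*(√(-2) + 6) = -5*(I*√2 + 6) = -5*(6 + I*√2) = -30 - 5*I*√2 ≈ -30.0 - 7.0711*I)
G(v) = 1
r = 1
√(W(23, 20) + r) = √(12 + 1) = √13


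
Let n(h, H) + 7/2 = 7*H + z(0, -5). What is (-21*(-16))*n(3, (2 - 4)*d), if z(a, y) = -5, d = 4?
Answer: -21672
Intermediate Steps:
n(h, H) = -17/2 + 7*H (n(h, H) = -7/2 + (7*H - 5) = -7/2 + (-5 + 7*H) = -17/2 + 7*H)
(-21*(-16))*n(3, (2 - 4)*d) = (-21*(-16))*(-17/2 + 7*((2 - 4)*4)) = 336*(-17/2 + 7*(-2*4)) = 336*(-17/2 + 7*(-8)) = 336*(-17/2 - 56) = 336*(-129/2) = -21672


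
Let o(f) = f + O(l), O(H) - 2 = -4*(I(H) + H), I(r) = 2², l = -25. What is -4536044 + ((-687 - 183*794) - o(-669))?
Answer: -4681450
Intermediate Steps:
I(r) = 4
O(H) = -14 - 4*H (O(H) = 2 - 4*(4 + H) = 2 + (-16 - 4*H) = -14 - 4*H)
o(f) = 86 + f (o(f) = f + (-14 - 4*(-25)) = f + (-14 + 100) = f + 86 = 86 + f)
-4536044 + ((-687 - 183*794) - o(-669)) = -4536044 + ((-687 - 183*794) - (86 - 669)) = -4536044 + ((-687 - 145302) - 1*(-583)) = -4536044 + (-145989 + 583) = -4536044 - 145406 = -4681450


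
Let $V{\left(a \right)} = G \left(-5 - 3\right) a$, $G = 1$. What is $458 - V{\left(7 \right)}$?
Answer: $514$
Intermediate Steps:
$V{\left(a \right)} = - 8 a$ ($V{\left(a \right)} = 1 \left(-5 - 3\right) a = 1 \left(- 8 a\right) = - 8 a$)
$458 - V{\left(7 \right)} = 458 - \left(-8\right) 7 = 458 - -56 = 458 + 56 = 514$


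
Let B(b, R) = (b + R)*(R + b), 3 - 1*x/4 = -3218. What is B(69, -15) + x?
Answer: 15800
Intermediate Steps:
x = 12884 (x = 12 - 4*(-3218) = 12 + 12872 = 12884)
B(b, R) = (R + b)² (B(b, R) = (R + b)*(R + b) = (R + b)²)
B(69, -15) + x = (-15 + 69)² + 12884 = 54² + 12884 = 2916 + 12884 = 15800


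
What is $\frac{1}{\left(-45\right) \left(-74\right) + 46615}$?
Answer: $\frac{1}{49945} \approx 2.0022 \cdot 10^{-5}$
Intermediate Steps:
$\frac{1}{\left(-45\right) \left(-74\right) + 46615} = \frac{1}{3330 + 46615} = \frac{1}{49945}$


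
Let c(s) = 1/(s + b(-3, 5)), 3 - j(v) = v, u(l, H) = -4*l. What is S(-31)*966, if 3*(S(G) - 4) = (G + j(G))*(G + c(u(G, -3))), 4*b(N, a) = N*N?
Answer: -13167546/505 ≈ -26074.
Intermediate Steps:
j(v) = 3 - v
b(N, a) = N²/4 (b(N, a) = (N*N)/4 = N²/4)
c(s) = 1/(9/4 + s) (c(s) = 1/(s + (¼)*(-3)²) = 1/(s + (¼)*9) = 1/(s + 9/4) = 1/(9/4 + s))
S(G) = 4 + G + 4/(9 - 16*G) (S(G) = 4 + ((G + (3 - G))*(G + 4/(9 + 4*(-4*G))))/3 = 4 + (3*(G + 4/(9 - 16*G)))/3 = 4 + (3*G + 12/(9 - 16*G))/3 = 4 + (G + 4/(9 - 16*G)) = 4 + G + 4/(9 - 16*G))
S(-31)*966 = ((-40 + 16*(-31)² + 55*(-31))/(-9 + 16*(-31)))*966 = ((-40 + 16*961 - 1705)/(-9 - 496))*966 = ((-40 + 15376 - 1705)/(-505))*966 = -1/505*13631*966 = -13631/505*966 = -13167546/505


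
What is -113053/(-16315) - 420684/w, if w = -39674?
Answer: 5674362091/323640655 ≈ 17.533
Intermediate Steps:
-113053/(-16315) - 420684/w = -113053/(-16315) - 420684/(-39674) = -113053*(-1/16315) - 420684*(-1/39674) = 113053/16315 + 210342/19837 = 5674362091/323640655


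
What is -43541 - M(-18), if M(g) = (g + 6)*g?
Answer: -43757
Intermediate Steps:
M(g) = g*(6 + g) (M(g) = (6 + g)*g = g*(6 + g))
-43541 - M(-18) = -43541 - (-18)*(6 - 18) = -43541 - (-18)*(-12) = -43541 - 1*216 = -43541 - 216 = -43757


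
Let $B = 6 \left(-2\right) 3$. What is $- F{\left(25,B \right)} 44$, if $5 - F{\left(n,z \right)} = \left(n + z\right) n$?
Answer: $-12320$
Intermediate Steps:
$B = -36$ ($B = \left(-12\right) 3 = -36$)
$F{\left(n,z \right)} = 5 - n \left(n + z\right)$ ($F{\left(n,z \right)} = 5 - \left(n + z\right) n = 5 - n \left(n + z\right)$)
$- F{\left(25,B \right)} 44 = - (5 - 25^{2} - 25 \left(-36\right)) 44 = - (5 - 625 + 900) 44 = \left(-1\right) 280 \cdot 44 = \left(-280\right) 44 = -12320$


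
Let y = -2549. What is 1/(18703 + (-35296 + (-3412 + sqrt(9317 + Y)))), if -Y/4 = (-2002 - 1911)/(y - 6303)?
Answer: -44271065/885622040717 - 12*sqrt(316806441)/885622040717 ≈ -5.0230e-5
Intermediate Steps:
Y = -3913/2213 (Y = -4*(-2002 - 1911)/(-2549 - 6303) = -(-15652)/(-8852) = -(-15652)*(-1)/8852 = -4*3913/8852 = -3913/2213 ≈ -1.7682)
1/(18703 + (-35296 + (-3412 + sqrt(9317 + Y)))) = 1/(18703 + (-35296 + (-3412 + sqrt(9317 - 3913/2213)))) = 1/(18703 + (-35296 + (-3412 + sqrt(20614608/2213)))) = 1/(18703 + (-35296 + (-3412 + 12*sqrt(316806441)/2213))) = 1/(18703 + (-38708 + 12*sqrt(316806441)/2213)) = 1/(-20005 + 12*sqrt(316806441)/2213)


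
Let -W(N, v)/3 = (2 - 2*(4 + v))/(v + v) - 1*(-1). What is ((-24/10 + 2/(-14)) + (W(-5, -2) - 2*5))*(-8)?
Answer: 4772/35 ≈ 136.34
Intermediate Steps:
W(N, v) = -3 - 3*(-6 - 2*v)/(2*v) (W(N, v) = -3*((2 - 2*(4 + v))/(v + v) - 1*(-1)) = -3*((2 + (-8 - 2*v))/((2*v)) + 1) = -3*((-6 - 2*v)*(1/(2*v)) + 1) = -3*((-6 - 2*v)/(2*v) + 1) = -3*(1 + (-6 - 2*v)/(2*v)) = -3 - 3*(-6 - 2*v)/(2*v))
((-24/10 + 2/(-14)) + (W(-5, -2) - 2*5))*(-8) = ((-24/10 + 2/(-14)) + (9/(-2) - 2*5))*(-8) = ((-24*⅒ + 2*(-1/14)) + (9*(-½) - 10))*(-8) = ((-12/5 - ⅐) + (-9/2 - 10))*(-8) = (-89/35 - 29/2)*(-8) = -1193/70*(-8) = 4772/35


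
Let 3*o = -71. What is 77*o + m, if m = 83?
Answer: -5218/3 ≈ -1739.3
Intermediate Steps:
o = -71/3 (o = (⅓)*(-71) = -71/3 ≈ -23.667)
77*o + m = 77*(-71/3) + 83 = -5467/3 + 83 = -5218/3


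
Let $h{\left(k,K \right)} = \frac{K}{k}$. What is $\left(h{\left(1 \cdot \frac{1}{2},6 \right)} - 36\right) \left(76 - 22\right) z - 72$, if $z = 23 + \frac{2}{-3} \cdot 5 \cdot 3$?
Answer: $-16920$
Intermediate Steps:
$z = 13$ ($z = 23 + 2 \left(- \frac{1}{3}\right) 5 \cdot 3 = 23 + \left(- \frac{2}{3}\right) 5 \cdot 3 = 23 - 10 = 13$)
$\left(h{\left(1 \cdot \frac{1}{2},6 \right)} - 36\right) \left(76 - 22\right) z - 72 = \left(\frac{6}{1 \cdot \frac{1}{2}} - 36\right) \left(76 - 22\right) 13 - 72 = \left(\frac{6}{1 \cdot \frac{1}{2}} - 36\right) 54 \cdot 13 - 72 = \left(6 \frac{1}{\frac{1}{2}} - 36\right) 54 \cdot 13 - 72 = \left(6 \cdot 2 - 36\right) 54 \cdot 13 - 72 = \left(12 - 36\right) 54 \cdot 13 - 72 = \left(-24\right) 54 \cdot 13 - 72 = \left(-1296\right) 13 - 72 = -16848 - 72 = -16920$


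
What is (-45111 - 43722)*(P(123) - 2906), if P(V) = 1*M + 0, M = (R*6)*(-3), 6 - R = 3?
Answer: 262945680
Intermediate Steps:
R = 3 (R = 6 - 1*3 = 6 - 3 = 3)
M = -54 (M = (3*6)*(-3) = 18*(-3) = -54)
P(V) = -54 (P(V) = 1*(-54) + 0 = -54 + 0 = -54)
(-45111 - 43722)*(P(123) - 2906) = (-45111 - 43722)*(-54 - 2906) = -88833*(-2960) = 262945680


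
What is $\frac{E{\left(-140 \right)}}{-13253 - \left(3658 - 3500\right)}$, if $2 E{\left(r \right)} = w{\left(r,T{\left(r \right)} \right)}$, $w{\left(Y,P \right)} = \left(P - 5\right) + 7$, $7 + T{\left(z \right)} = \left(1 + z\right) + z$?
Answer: $\frac{142}{13411} \approx 0.010588$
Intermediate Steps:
$T{\left(z \right)} = -6 + 2 z$ ($T{\left(z \right)} = -7 + \left(\left(1 + z\right) + z\right) = -7 + \left(1 + 2 z\right) = -6 + 2 z$)
$w{\left(Y,P \right)} = 2 + P$ ($w{\left(Y,P \right)} = \left(-5 + P\right) + 7 = 2 + P$)
$E{\left(r \right)} = -2 + r$ ($E{\left(r \right)} = \frac{2 + \left(-6 + 2 r\right)}{2} = \frac{-4 + 2 r}{2} = -2 + r$)
$\frac{E{\left(-140 \right)}}{-13253 - \left(3658 - 3500\right)} = \frac{-2 - 140}{-13253 - \left(3658 - 3500\right)} = - \frac{142}{-13253 - 158} = - \frac{142}{-13411} = \left(-142\right) \left(- \frac{1}{13411}\right) = \frac{142}{13411}$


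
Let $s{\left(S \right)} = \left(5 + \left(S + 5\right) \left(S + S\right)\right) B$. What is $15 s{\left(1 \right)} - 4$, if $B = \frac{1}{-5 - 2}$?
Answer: $- \frac{283}{7} \approx -40.429$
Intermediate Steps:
$B = - \frac{1}{7}$ ($B = \frac{1}{-7} = - \frac{1}{7} \approx -0.14286$)
$s{\left(S \right)} = - \frac{5}{7} - \frac{2 S \left(5 + S\right)}{7}$ ($s{\left(S \right)} = \left(5 + \left(S + 5\right) \left(S + S\right)\right) \left(- \frac{1}{7}\right) = \left(5 + \left(5 + S\right) 2 S\right) \left(- \frac{1}{7}\right) = \left(5 + 2 S \left(5 + S\right)\right) \left(- \frac{1}{7}\right) = - \frac{5}{7} - \frac{2 S \left(5 + S\right)}{7}$)
$15 s{\left(1 \right)} - 4 = 15 \left(- \frac{5}{7} - \frac{10}{7} - \frac{2 \cdot 1^{2}}{7}\right) - 4 = 15 \left(- \frac{5}{7} - \frac{10}{7} - \frac{2}{7}\right) - 4 = 15 \left(- \frac{17}{7}\right) - 4 = - \frac{255}{7} - 4 = - \frac{283}{7}$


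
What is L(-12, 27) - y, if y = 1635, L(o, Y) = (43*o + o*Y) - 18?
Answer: -2493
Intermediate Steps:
L(o, Y) = -18 + 43*o + Y*o (L(o, Y) = (43*o + Y*o) - 18 = -18 + 43*o + Y*o)
L(-12, 27) - y = (-18 + 43*(-12) + 27*(-12)) - 1*1635 = (-18 - 516 - 324) - 1635 = -858 - 1635 = -2493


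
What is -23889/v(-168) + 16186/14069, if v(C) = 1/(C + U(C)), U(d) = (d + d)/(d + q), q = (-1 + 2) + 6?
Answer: 1282536377534/323587 ≈ 3.9635e+6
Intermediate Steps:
q = 7 (q = 1 + 6 = 7)
U(d) = 2*d/(7 + d) (U(d) = (d + d)/(d + 7) = (2*d)/(7 + d) = 2*d/(7 + d))
v(C) = 1/(C + 2*C/(7 + C))
-23889/v(-168) + 16186/14069 = -23889*(-168*(9 - 168)/(7 - 168)) + 16186/14069 = -23889/((-1/168*(-161)/(-159))) + 16186*(1/14069) = -23889/((-1/168*(-1/159)*(-161))) + 16186/14069 = -23889/(-23/3816) + 16186/14069 = -23889*(-3816/23) + 16186/14069 = 91160424/23 + 16186/14069 = 1282536377534/323587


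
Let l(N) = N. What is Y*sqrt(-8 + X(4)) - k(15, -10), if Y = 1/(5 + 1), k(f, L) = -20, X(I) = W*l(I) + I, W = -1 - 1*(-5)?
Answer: 20 + sqrt(3)/3 ≈ 20.577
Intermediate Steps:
W = 4 (W = -1 + 5 = 4)
X(I) = 5*I (X(I) = 4*I + I = 5*I)
Y = 1/6 ≈ 0.16667
Y*sqrt(-8 + X(4)) - k(15, -10) = sqrt(-8 + 5*4)/6 - 1*(-20) = sqrt(-8 + 20)/6 + 20 = sqrt(12)/6 + 20 = (2*sqrt(3))/6 + 20 = sqrt(3)/3 + 20 = 20 + sqrt(3)/3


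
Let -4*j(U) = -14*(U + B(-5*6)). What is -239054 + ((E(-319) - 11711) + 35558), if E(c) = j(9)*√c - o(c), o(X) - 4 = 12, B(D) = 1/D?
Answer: -215223 + 1883*I*√319/60 ≈ -2.1522e+5 + 560.52*I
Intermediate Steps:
o(X) = 16 (o(X) = 4 + 12 = 16)
j(U) = -7/60 + 7*U/2 (j(U) = -(-7)*(U + 1/(-5*6))/2 = -(-7)*(U + 1/(-30))/2 = -(-7)*(U - 1/30)/2 = -(-7)*(-1/30 + U)/2 = -(7/15 - 14*U)/4 = -7/60 + 7*U/2)
E(c) = -16 + 1883*√c/60 (E(c) = (-7/60 + (7/2)*9)*√c - 1*16 = (-7/60 + 63/2)*√c - 16 = 1883*√c/60 - 16 = -16 + 1883*√c/60)
-239054 + ((E(-319) - 11711) + 35558) = -239054 + (((-16 + 1883*√(-319)/60) - 11711) + 35558) = -239054 + (((-16 + 1883*(I*√319)/60) - 11711) + 35558) = -239054 + (((-16 + 1883*I*√319/60) - 11711) + 35558) = -239054 + ((-11727 + 1883*I*√319/60) + 35558) = -239054 + (23831 + 1883*I*√319/60) = -215223 + 1883*I*√319/60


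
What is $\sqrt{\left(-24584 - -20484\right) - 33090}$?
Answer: $i \sqrt{37190} \approx 192.85 i$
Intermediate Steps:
$\sqrt{\left(-24584 - -20484\right) - 33090} = \sqrt{\left(-24584 + 20484\right) - 33090} = \sqrt{-4100 - 33090} = \sqrt{-37190} = i \sqrt{37190}$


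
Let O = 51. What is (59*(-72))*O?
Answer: -216648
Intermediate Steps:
(59*(-72))*O = (59*(-72))*51 = -4248*51 = -216648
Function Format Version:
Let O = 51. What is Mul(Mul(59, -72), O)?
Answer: -216648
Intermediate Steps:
Mul(Mul(59, -72), O) = Mul(Mul(59, -72), 51) = Mul(-4248, 51) = -216648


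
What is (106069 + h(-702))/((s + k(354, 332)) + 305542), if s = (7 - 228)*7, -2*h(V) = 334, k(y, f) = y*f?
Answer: 105902/421523 ≈ 0.25124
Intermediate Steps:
k(y, f) = f*y
h(V) = -167 (h(V) = -½*334 = -167)
s = -1547 (s = -221*7 = -1547)
(106069 + h(-702))/((s + k(354, 332)) + 305542) = (106069 - 167)/((-1547 + 332*354) + 305542) = 105902/((-1547 + 117528) + 305542) = 105902/(115981 + 305542) = 105902/421523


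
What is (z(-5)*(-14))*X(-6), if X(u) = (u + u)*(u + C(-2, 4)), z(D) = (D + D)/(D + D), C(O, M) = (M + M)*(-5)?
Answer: -7728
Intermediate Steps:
C(O, M) = -10*M (C(O, M) = (2*M)*(-5) = -10*M)
z(D) = 1 (z(D) = (2*D)/((2*D)) = (2*D)*(1/(2*D)) = 1)
X(u) = 2*u*(-40 + u) (X(u) = (u + u)*(u - 10*4) = (2*u)*(u - 40) = (2*u)*(-40 + u) = 2*u*(-40 + u))
(z(-5)*(-14))*X(-6) = (1*(-14))*(2*(-6)*(-40 - 6)) = -28*(-6)*(-46) = -14*552 = -7728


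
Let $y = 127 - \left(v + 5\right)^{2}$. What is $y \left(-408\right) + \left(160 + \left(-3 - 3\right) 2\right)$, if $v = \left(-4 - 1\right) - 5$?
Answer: $-41468$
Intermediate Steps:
$v = -10$ ($v = -5 - 5 = -10$)
$y = 102$ ($y = 127 - \left(-10 + 5\right)^{2} = 127 - \left(-5\right)^{2} = 127 - 25 = 102$)
$y \left(-408\right) + \left(160 + \left(-3 - 3\right) 2\right) = 102 \left(-408\right) + \left(160 + \left(-3 - 3\right) 2\right) = -41616 + \left(160 - 12\right) = -41616 + 148 = -41468$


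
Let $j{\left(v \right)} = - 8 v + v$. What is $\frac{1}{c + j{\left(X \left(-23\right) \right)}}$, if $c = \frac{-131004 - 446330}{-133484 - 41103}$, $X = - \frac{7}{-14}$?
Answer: $\frac{349174}{29263175} \approx 0.011932$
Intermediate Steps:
$X = \frac{1}{2}$ ($X = \left(-7\right) \left(- \frac{1}{14}\right) = \frac{1}{2} \approx 0.5$)
$c = \frac{577334}{174587}$ ($c = - \frac{577334}{-174587} = \left(-577334\right) \left(- \frac{1}{174587}\right) = \frac{577334}{174587} \approx 3.3069$)
$j{\left(v \right)} = - 7 v$
$\frac{1}{c + j{\left(X \left(-23\right) \right)}} = \frac{1}{\frac{577334}{174587} - 7 \cdot \frac{1}{2} \left(-23\right)} = \frac{1}{\frac{577334}{174587} - - \frac{161}{2}} = \frac{1}{\frac{577334}{174587} + \frac{161}{2}} = \frac{1}{\frac{29263175}{349174}} = \frac{349174}{29263175}$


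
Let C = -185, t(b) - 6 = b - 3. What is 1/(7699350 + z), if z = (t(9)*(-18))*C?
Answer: 1/7739310 ≈ 1.2921e-7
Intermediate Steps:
t(b) = 3 + b (t(b) = 6 + (b - 3) = 6 + (-3 + b) = 3 + b)
z = 39960 (z = ((3 + 9)*(-18))*(-185) = (12*(-18))*(-185) = -216*(-185) = 39960)
1/(7699350 + z) = 1/(7699350 + 39960) = 1/7739310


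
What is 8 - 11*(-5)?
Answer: 63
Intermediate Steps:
8 - 11*(-5) = 8 + 55 = 63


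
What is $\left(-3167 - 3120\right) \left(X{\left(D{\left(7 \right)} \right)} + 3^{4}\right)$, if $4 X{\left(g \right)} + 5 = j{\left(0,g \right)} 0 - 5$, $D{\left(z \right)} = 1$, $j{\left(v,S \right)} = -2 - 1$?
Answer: $- \frac{987059}{2} \approx -4.9353 \cdot 10^{5}$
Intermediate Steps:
$j{\left(v,S \right)} = -3$
$X{\left(g \right)} = - \frac{5}{2}$ ($X{\left(g \right)} = - \frac{5}{4} + \frac{\left(-3\right) 0 - 5}{4} = - \frac{5}{4} + \frac{0 - 5}{4} = - \frac{5}{4} + \frac{1}{4} \left(-5\right) = - \frac{5}{4} - \frac{5}{4} = - \frac{5}{2}$)
$\left(-3167 - 3120\right) \left(X{\left(D{\left(7 \right)} \right)} + 3^{4}\right) = \left(-3167 - 3120\right) \left(- \frac{5}{2} + 3^{4}\right) = - 6287 \left(- \frac{5}{2} + 81\right) = \left(-6287\right) \frac{157}{2} = - \frac{987059}{2}$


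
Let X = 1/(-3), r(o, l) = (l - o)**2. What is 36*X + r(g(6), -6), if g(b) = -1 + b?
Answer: 109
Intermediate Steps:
X = -1/3 ≈ -0.33333
36*X + r(g(6), -6) = 36*(-1/3) + (-6 - (-1 + 6))**2 = -12 + (-6 - 1*5)**2 = -12 + (-6 - 5)**2 = -12 + (-11)**2 = -12 + 121 = 109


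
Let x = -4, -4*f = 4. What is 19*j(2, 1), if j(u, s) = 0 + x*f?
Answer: 76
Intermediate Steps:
f = -1 (f = -1/4*4 = -1)
j(u, s) = 4 (j(u, s) = 0 - 4*(-1) = 0 + 4 = 4)
19*j(2, 1) = 19*4 = 76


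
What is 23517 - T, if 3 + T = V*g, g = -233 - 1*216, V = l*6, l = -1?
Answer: 20826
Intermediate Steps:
V = -6 (V = -1*6 = -6)
g = -449 (g = -233 - 216 = -449)
T = 2691 (T = -3 - 6*(-449) = -3 + 2694 = 2691)
23517 - T = 23517 - 1*2691 = 23517 - 2691 = 20826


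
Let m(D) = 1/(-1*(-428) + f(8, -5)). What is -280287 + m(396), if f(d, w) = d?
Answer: -122205131/436 ≈ -2.8029e+5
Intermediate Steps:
m(D) = 1/436 (m(D) = 1/(-1*(-428) + 8) = 1/(428 + 8) = 1/436)
-280287 + m(396) = -280287 + 1/436 = -122205131/436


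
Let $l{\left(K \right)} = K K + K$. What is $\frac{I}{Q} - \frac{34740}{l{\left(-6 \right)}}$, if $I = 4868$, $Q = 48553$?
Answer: $- \frac{56219506}{48553} \approx -1157.9$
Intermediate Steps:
$l{\left(K \right)} = K + K^{2}$ ($l{\left(K \right)} = K^{2} + K = K + K^{2}$)
$\frac{I}{Q} - \frac{34740}{l{\left(-6 \right)}} = \frac{4868}{48553} - \frac{34740}{\left(-6\right) \left(1 - 6\right)} = 4868 \cdot \frac{1}{48553} - \frac{34740}{\left(-6\right) \left(-5\right)} = \frac{4868}{48553} - \frac{34740}{30} = \frac{4868}{48553} - 1158 = - \frac{56219506}{48553}$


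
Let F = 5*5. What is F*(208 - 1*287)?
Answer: -1975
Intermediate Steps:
F = 25
F*(208 - 1*287) = 25*(208 - 1*287) = 25*(208 - 287) = 25*(-79) = -1975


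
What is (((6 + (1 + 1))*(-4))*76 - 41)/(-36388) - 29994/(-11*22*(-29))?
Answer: -48821189/11607772 ≈ -4.2059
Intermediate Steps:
(((6 + (1 + 1))*(-4))*76 - 41)/(-36388) - 29994/(-11*22*(-29)) = (((6 + 2)*(-4))*76 - 41)*(-1/36388) - 29994/((-242*(-29))) = ((8*(-4))*76 - 41)*(-1/36388) - 29994/7018 = (-32*76 - 41)*(-1/36388) - 29994*1/7018 = (-2432 - 41)*(-1/36388) - 14997/3509 = -2473*(-1/36388) - 14997/3509 = 2473/36388 - 14997/3509 = -48821189/11607772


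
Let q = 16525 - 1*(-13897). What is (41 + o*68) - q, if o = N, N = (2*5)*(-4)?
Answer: -33101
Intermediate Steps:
q = 30422 (q = 16525 + 13897 = 30422)
N = -40 (N = 10*(-4) = -40)
o = -40
(41 + o*68) - q = (41 - 40*68) - 1*30422 = (41 - 2720) - 30422 = -2679 - 30422 = -33101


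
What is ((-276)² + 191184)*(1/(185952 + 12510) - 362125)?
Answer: -3202440385935440/33077 ≈ -9.6818e+10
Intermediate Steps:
((-276)² + 191184)*(1/(185952 + 12510) - 362125) = (76176 + 191184)*(1/198462 - 362125) = 267360*(1/198462 - 362125) = 267360*(-71868051749/198462) = -3202440385935440/33077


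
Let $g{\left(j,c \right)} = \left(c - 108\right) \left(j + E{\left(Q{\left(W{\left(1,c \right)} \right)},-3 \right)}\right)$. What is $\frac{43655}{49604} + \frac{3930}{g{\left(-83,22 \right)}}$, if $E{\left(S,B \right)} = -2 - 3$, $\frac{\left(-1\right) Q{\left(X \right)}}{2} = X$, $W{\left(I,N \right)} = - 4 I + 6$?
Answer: $\frac{65665595}{46925384} \approx 1.3994$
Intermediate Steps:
$W{\left(I,N \right)} = 6 - 4 I$
$Q{\left(X \right)} = - 2 X$
$E{\left(S,B \right)} = -5$
$g{\left(j,c \right)} = \left(-108 + c\right) \left(-5 + j\right)$ ($g{\left(j,c \right)} = \left(c - 108\right) \left(j - 5\right) = \left(-108 + c\right) \left(-5 + j\right)$)
$\frac{43655}{49604} + \frac{3930}{g{\left(-83,22 \right)}} = \frac{43655}{49604} + \frac{3930}{540 - -8964 - 110 + 22 \left(-83\right)} = 43655 \cdot \frac{1}{49604} + \frac{3930}{540 + 8964 - 110 - 1826} = \frac{43655}{49604} + \frac{3930}{7568} = \frac{43655}{49604} + 3930 \cdot \frac{1}{7568} = \frac{43655}{49604} + \frac{1965}{3784} = \frac{65665595}{46925384}$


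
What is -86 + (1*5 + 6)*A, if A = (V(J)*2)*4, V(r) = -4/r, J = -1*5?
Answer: -78/5 ≈ -15.600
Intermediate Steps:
J = -5
A = 32/5 (A = (-4/(-5)*2)*4 = (-4*(-1/5)*2)*4 = ((4/5)*2)*4 = (8/5)*4 = 32/5 ≈ 6.4000)
-86 + (1*5 + 6)*A = -86 + (1*5 + 6)*(32/5) = -86 + (5 + 6)*(32/5) = -86 + 11*(32/5) = -86 + 352/5 = -78/5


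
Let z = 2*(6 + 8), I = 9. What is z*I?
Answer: 252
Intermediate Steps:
z = 28 (z = 2*14 = 28)
z*I = 28*9 = 252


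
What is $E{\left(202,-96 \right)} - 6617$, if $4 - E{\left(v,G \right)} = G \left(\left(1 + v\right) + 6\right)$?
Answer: $13451$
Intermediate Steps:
$E{\left(v,G \right)} = 4 - G \left(7 + v\right)$ ($E{\left(v,G \right)} = 4 - G \left(\left(1 + v\right) + 6\right) = 4 - G \left(7 + v\right)$)
$E{\left(202,-96 \right)} - 6617 = \left(4 - -672 - \left(-96\right) 202\right) - 6617 = \left(4 + 672 + 19392\right) - 6617 = 20068 - 6617 = 13451$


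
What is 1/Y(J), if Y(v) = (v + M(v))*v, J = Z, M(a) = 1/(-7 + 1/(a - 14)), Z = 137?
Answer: 860/16124489 ≈ 5.3335e-5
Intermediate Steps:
M(a) = 1/(-7 + 1/(-14 + a))
J = 137
Y(v) = v*(v + (14 - v)/(-99 + 7*v)) (Y(v) = (v + (14 - v)/(-99 + 7*v))*v = v*(v + (14 - v)/(-99 + 7*v)))
1/Y(J) = 1/(137*(14 - 1*137 + 137*(-99 + 7*137))/(-99 + 7*137)) = 1/(137*(14 - 137 + 137*(-99 + 959))/(-99 + 959)) = 1/(137*(14 - 137 + 137*860)/860) = 1/(137*(1/860)*(14 - 137 + 117820)) = 1/(137*(1/860)*117697) = 1/(16124489/860) = 860/16124489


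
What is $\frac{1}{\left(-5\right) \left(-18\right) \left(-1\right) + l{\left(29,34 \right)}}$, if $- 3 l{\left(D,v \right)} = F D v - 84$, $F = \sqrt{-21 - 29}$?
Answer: $- \frac{279}{24322198} + \frac{7395 i \sqrt{2}}{24322198} \approx -1.1471 \cdot 10^{-5} + 0.00042998 i$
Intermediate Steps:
$F = 5 i \sqrt{2}$ ($F = \sqrt{-50} = 5 i \sqrt{2} \approx 7.0711 i$)
$l{\left(D,v \right)} = 28 - \frac{5 i D v \sqrt{2}}{3}$ ($l{\left(D,v \right)} = - \frac{5 i \sqrt{2} D v - 84}{3} = - \frac{5 i D \sqrt{2} v - 84}{3} = - \frac{5 i D v \sqrt{2} - 84}{3} = - \frac{-84 + 5 i D v \sqrt{2}}{3} = 28 - \frac{5 i D v \sqrt{2}}{3}$)
$\frac{1}{\left(-5\right) \left(-18\right) \left(-1\right) + l{\left(29,34 \right)}} = \frac{1}{\left(-5\right) \left(-18\right) \left(-1\right) + \left(28 - \frac{5}{3} i 29 \cdot 34 \sqrt{2}\right)} = \frac{1}{90 \left(-1\right) + \left(28 - \frac{4930 i \sqrt{2}}{3}\right)} = \frac{1}{-90 + \left(28 - \frac{4930 i \sqrt{2}}{3}\right)} = \frac{1}{-62 - \frac{4930 i \sqrt{2}}{3}}$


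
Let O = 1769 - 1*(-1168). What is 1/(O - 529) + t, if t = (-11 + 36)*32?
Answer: 1926401/2408 ≈ 800.00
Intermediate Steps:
O = 2937 (O = 1769 + 1168 = 2937)
t = 800 (t = 25*32 = 800)
1/(O - 529) + t = 1/(2937 - 529) + 800 = 1/2408 + 800 = 1926401/2408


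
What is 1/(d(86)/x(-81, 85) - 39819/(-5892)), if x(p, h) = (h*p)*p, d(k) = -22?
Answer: 1095293340/7402109797 ≈ 0.14797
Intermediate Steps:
x(p, h) = h*p**2
1/(d(86)/x(-81, 85) - 39819/(-5892)) = 1/(-22/(85*(-81)**2) - 39819/(-5892)) = 1/(-22/(85*6561) - 39819*(-1/5892)) = 1/(-22/557685 + 13273/1964) = 1/(7402109797/1095293340) = 1095293340/7402109797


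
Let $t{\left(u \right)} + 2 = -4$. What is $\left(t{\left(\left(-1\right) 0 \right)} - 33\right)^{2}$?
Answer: $1521$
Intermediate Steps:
$t{\left(u \right)} = -6$ ($t{\left(u \right)} = -2 - 4 = -6$)
$\left(t{\left(\left(-1\right) 0 \right)} - 33\right)^{2} = \left(-6 - 33\right)^{2} = \left(-39\right)^{2} = 1521$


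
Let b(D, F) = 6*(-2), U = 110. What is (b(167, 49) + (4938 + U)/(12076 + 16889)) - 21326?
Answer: -618050122/28965 ≈ -21338.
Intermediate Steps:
b(D, F) = -12
(b(167, 49) + (4938 + U)/(12076 + 16889)) - 21326 = (-12 + (4938 + 110)/(12076 + 16889)) - 21326 = (-12 + 5048/28965) - 21326 = -342532/28965 - 21326 = -618050122/28965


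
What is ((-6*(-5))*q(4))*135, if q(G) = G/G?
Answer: 4050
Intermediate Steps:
q(G) = 1
((-6*(-5))*q(4))*135 = (-6*(-5)*1)*135 = (30*1)*135 = 30*135 = 4050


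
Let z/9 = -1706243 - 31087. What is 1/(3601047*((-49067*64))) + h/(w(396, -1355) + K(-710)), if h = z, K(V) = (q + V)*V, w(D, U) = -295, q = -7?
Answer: -35363325094151391739/1150678577969695680 ≈ -30.733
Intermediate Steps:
K(V) = V*(-7 + V) (K(V) = (-7 + V)*V = V*(-7 + V))
z = -15635970 (z = 9*(-1706243 - 31087) = 9*(-1737330) = -15635970)
h = -15635970
1/(3601047*((-49067*64))) + h/(w(396, -1355) + K(-710)) = 1/(3601047*((-49067*64))) - 15635970/(-295 - 710*(-7 - 710)) = (1/3601047)/(-3140288) - 15635970/(-295 - 710*(-717)) = (1/3601047)*(-1/3140288) - 15635970/(-295 + 509070) = -1/11308324681536 - 15635970/508775 = -1/11308324681536 - 15635970*1/508775 = -1/11308324681536 - 3127194/101755 = -35363325094151391739/1150678577969695680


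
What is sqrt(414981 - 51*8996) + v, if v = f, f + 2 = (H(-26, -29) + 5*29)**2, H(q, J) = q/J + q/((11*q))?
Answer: 2168561378/101761 + I*sqrt(43815) ≈ 21310.0 + 209.32*I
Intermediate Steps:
H(q, J) = 1/11 + q/J (H(q, J) = q/J + q*(1/(11*q)) = q/J + 1/11 = 1/11 + q/J)
f = 2168561378/101761 (f = -2 + ((-26 + (1/11)*(-29))/(-29) + 5*29)**2 = -2 + (-(-26 - 29/11)/29 + 145)**2 = -2 + (-1/29*(-315/11) + 145)**2 = -2 + (315/319 + 145)**2 = -2 + (46570/319)**2 = -2 + 2168764900/101761 = 2168561378/101761 ≈ 21310.)
v = 2168561378/101761 ≈ 21310.
sqrt(414981 - 51*8996) + v = sqrt(414981 - 51*8996) + 2168561378/101761 = sqrt(414981 - 458796) + 2168561378/101761 = sqrt(-43815) + 2168561378/101761 = I*sqrt(43815) + 2168561378/101761 = 2168561378/101761 + I*sqrt(43815)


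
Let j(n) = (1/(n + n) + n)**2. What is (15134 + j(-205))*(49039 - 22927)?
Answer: 62724914694528/42025 ≈ 1.4926e+9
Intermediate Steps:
j(n) = (n + 1/(2*n))**2 (j(n) = (1/(2*n) + n)**2 = (n + 1/(2*n))**2)
(15134 + j(-205))*(49039 - 22927) = (15134 + (1/4)*(1 + 2*(-205)**2)**2/(-205)**2)*(49039 - 22927) = (15134 + (1/4)*(1/42025)*(1 + 2*42025)**2)*26112 = (15134 + (1/4)*(1/42025)*(1 + 84050)**2)*26112 = (15134 + (1/4)*(1/42025)*84051**2)*26112 = (15134 + (1/4)*(1/42025)*7064570601)*26112 = (15134 + 7064570601/168100)*26112 = (9608596001/168100)*26112 = 62724914694528/42025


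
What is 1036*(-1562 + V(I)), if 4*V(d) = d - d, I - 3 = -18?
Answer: -1618232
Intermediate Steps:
I = -15 (I = 3 - 18 = -15)
V(d) = 0 (V(d) = (d - d)/4 = (¼)*0 = 0)
1036*(-1562 + V(I)) = 1036*(-1562 + 0) = 1036*(-1562) = -1618232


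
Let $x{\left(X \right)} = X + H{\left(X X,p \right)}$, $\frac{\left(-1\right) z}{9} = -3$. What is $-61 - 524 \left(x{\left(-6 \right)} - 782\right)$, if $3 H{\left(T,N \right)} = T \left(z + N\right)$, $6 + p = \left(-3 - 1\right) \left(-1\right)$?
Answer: $255651$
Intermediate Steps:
$z = 27$ ($z = \left(-9\right) \left(-3\right) = 27$)
$p = -2$ ($p = -6 + \left(-3 - 1\right) \left(-1\right) = -6 - -4 = -6 + 4 = -2$)
$H{\left(T,N \right)} = \frac{T \left(27 + N\right)}{3}$
$x{\left(X \right)} = X + \frac{25 X^{2}}{3}$ ($x{\left(X \right)} = X + \frac{X X \left(27 - 2\right)}{3} = X + \frac{1}{3} X^{2} \cdot 25 = X + \frac{25 X^{2}}{3}$)
$-61 - 524 \left(x{\left(-6 \right)} - 782\right) = -61 - 524 \left(\frac{1}{3} \left(-6\right) \left(3 + 25 \left(-6\right)\right) - 782\right) = -61 - 524 \left(\frac{1}{3} \left(-6\right) \left(3 - 150\right) - 782\right) = -61 - 524 \left(\frac{1}{3} \left(-6\right) \left(-147\right) - 782\right) = -61 - 524 \left(294 - 782\right) = -61 - -255712 = -61 + 255712 = 255651$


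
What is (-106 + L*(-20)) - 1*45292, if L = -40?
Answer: -44598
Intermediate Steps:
(-106 + L*(-20)) - 1*45292 = (-106 - 40*(-20)) - 1*45292 = (-106 + 800) - 45292 = 694 - 45292 = -44598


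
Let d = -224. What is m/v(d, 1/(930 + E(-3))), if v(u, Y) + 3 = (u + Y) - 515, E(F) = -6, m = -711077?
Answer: 657035148/685607 ≈ 958.33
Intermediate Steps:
v(u, Y) = -518 + Y + u (v(u, Y) = -3 + ((u + Y) - 515) = -3 + ((Y + u) - 515) = -3 + (-515 + Y + u) = -518 + Y + u)
m/v(d, 1/(930 + E(-3))) = -711077/(-518 + 1/(930 - 6) - 224) = -711077/(-518 + 1/924 - 224) = -711077/(-685607/924) = -711077*(-924/685607) = 657035148/685607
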